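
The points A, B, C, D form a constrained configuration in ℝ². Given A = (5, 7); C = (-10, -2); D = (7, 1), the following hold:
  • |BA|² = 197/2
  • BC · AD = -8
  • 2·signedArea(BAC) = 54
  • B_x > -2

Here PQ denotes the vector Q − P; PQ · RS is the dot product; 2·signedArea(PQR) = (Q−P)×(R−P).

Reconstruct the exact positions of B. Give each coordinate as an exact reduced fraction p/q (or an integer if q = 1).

B = (-3/2, -1/2)

1. B_x = -3/2  [2·signedArea(BAC) = 54 ∩ BC · AD = -8]
2. B_y = -1/2  [2·signedArea(BAC) = 54 ∩ BC · AD = -8]
   → B = (-3/2, -1/2)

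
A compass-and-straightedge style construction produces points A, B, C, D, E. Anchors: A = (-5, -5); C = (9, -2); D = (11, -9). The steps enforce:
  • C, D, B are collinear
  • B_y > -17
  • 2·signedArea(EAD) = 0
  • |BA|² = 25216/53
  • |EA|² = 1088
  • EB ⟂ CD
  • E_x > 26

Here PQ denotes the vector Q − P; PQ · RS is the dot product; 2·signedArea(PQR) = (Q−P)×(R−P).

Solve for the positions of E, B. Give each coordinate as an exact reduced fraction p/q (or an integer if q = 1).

1. E_x = 27  [line 4·x + 16·y + 100 = 0 ∩ |EA|² = 1088]
2. E_y = -13  [line 4·x + 16·y + 100 = 0 ∩ |EA|² = 1088]
   → E = (27, -13)
3. B_x = 703/53  [C, D, B are collinear ∩ EB ⟂ CD]
4. B_y = -897/53  [C, D, B are collinear ∩ EB ⟂ CD]
   → B = (703/53, -897/53)

B = (703/53, -897/53)
E = (27, -13)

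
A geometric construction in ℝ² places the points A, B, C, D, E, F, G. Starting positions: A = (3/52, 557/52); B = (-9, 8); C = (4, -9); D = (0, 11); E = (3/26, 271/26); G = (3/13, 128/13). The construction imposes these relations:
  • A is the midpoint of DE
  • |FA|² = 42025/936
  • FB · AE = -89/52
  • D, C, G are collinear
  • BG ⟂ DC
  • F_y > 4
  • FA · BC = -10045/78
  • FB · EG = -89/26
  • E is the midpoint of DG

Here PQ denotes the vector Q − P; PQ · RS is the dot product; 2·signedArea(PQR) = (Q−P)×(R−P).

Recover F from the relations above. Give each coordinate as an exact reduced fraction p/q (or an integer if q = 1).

F = (107/78, 323/78)

1. F_x = 107/78  [FB · EG = -89/26 ∩ FA · BC = -10045/78]
2. F_y = 323/78  [FB · EG = -89/26 ∩ FA · BC = -10045/78]
   → F = (107/78, 323/78)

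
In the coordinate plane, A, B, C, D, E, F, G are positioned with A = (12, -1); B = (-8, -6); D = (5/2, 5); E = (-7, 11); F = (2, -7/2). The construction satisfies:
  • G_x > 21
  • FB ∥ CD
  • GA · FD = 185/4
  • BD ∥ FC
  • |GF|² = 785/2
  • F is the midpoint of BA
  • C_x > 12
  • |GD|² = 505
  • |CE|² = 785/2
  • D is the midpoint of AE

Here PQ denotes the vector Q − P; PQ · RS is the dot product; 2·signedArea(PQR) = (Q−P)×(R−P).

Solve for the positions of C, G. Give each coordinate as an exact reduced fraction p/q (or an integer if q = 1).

1. C_x = 25/2  [FB ∥ CD ∩ BD ∥ FC]
2. C_y = 15/2  [FB ∥ CD ∩ BD ∥ FC]
   → C = (25/2, 15/2)
3. G_x = 43/2  [line -1/2·x + -17/2·y + -195/4 = 0 ∩ |GD|² = 505]
4. G_y = -7  [line -1/2·x + -17/2·y + -195/4 = 0 ∩ |GD|² = 505]
   → G = (43/2, -7)

C = (25/2, 15/2)
G = (43/2, -7)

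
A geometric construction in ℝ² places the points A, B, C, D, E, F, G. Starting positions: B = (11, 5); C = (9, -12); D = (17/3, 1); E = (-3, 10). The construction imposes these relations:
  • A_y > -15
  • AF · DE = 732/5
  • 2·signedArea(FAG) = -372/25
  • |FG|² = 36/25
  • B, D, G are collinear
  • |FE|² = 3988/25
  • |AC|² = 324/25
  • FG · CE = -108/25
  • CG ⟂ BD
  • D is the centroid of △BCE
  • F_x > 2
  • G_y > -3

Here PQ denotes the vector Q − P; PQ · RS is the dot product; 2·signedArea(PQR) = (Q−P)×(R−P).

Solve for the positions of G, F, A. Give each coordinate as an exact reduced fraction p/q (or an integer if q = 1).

1. G_x = 39/25  [B, D, G are collinear ∩ CG ⟂ BD]
2. G_y = -52/25  [B, D, G are collinear ∩ CG ⟂ BD]
   → G = (39/25, -52/25)
3. F_x = 63/25  [line 12·x + -22·y + -1504/25 = 0 ∩ |FG|² = 36/25]
4. F_y = -34/25  [line 12·x + -22·y + -1504/25 = 0 ∩ |FG|² = 36/25]
   → F = (63/25, -34/25)
5. A_x = 153/25  [2·signedArea(FAG) = -372/25 ∩ AF · DE = 732/5]
6. A_y = -354/25  [2·signedArea(FAG) = -372/25 ∩ AF · DE = 732/5]
   → A = (153/25, -354/25)

A = (153/25, -354/25)
F = (63/25, -34/25)
G = (39/25, -52/25)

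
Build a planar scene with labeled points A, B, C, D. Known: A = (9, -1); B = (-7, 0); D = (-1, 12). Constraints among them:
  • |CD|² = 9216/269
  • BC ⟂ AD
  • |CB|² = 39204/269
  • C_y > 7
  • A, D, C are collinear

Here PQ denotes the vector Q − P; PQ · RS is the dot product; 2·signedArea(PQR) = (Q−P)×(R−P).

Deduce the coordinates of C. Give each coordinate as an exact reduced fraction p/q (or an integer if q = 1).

1. C_x = 691/269  [A, D, C are collinear ∩ BC ⟂ AD]
2. C_y = 1980/269  [A, D, C are collinear ∩ BC ⟂ AD]
   → C = (691/269, 1980/269)

C = (691/269, 1980/269)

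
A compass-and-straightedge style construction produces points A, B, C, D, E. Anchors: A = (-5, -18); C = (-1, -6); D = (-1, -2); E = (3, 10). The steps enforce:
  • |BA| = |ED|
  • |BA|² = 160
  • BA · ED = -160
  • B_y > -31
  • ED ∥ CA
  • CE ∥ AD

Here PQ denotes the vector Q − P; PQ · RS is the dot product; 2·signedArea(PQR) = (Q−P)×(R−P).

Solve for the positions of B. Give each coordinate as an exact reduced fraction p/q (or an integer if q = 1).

B = (-9, -30)

1. B_x = -9  [line 4·x + 12·y + 396 = 0 ∩ |BA|² = 160]
2. B_y = -30  [line 4·x + 12·y + 396 = 0 ∩ |BA|² = 160]
   → B = (-9, -30)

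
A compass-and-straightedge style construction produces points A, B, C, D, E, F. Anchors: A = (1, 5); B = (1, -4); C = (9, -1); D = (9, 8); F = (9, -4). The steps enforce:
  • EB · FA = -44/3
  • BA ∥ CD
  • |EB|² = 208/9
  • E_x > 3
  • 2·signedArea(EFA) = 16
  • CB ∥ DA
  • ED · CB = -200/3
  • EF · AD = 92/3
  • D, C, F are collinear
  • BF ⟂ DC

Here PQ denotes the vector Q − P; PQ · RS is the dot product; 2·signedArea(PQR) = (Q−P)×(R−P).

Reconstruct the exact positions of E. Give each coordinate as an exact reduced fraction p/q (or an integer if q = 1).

1. E_x = 11/3  [EF · AD = 92/3 ∩ EB · FA = -44/3]
2. E_y = 0  [EF · AD = 92/3 ∩ EB · FA = -44/3]
   → E = (11/3, 0)

E = (11/3, 0)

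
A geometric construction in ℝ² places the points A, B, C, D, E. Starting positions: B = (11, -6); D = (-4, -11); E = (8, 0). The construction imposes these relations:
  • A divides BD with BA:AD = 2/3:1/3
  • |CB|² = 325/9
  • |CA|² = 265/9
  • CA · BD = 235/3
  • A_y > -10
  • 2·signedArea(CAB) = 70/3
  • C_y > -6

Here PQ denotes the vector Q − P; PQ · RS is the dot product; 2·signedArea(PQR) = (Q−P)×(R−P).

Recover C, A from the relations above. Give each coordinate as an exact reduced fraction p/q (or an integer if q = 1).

A = (1, -28/3)
C = (5, -17/3)

1. A_x = 1  [A divides BD with BA:AD = 2/3:1/3]
2. A_y = -28/3  [A divides BD with BA:AD = 2/3:1/3]
   → A = (1, -28/3)
3. C_x = 5  [2·signedArea(CAB) = 70/3 ∩ CA · BD = 235/3]
4. C_y = -17/3  [2·signedArea(CAB) = 70/3 ∩ CA · BD = 235/3]
   → C = (5, -17/3)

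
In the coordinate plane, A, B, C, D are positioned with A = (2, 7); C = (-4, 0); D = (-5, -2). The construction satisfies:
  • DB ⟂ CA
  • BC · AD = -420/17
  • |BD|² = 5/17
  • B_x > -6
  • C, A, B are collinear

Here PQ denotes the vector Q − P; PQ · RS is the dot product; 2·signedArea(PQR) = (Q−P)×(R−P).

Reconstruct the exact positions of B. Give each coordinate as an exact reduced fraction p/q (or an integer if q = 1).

B = (-92/17, -28/17)

1. B_x = -92/17  [C, A, B are collinear ∩ DB ⟂ CA]
2. B_y = -28/17  [C, A, B are collinear ∩ DB ⟂ CA]
   → B = (-92/17, -28/17)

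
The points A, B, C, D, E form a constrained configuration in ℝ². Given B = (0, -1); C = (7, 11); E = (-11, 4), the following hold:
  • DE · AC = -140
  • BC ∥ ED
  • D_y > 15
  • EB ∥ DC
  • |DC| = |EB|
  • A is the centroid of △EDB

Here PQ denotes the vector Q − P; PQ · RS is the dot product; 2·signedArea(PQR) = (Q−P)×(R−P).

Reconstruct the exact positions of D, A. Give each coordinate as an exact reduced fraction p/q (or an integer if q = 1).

1. D_x = -4  [EB ∥ DC ∩ BC ∥ ED]
2. D_y = 16  [EB ∥ DC ∩ BC ∥ ED]
   → D = (-4, 16)
3. A_x = -5  [A is the centroid of △EDB]
4. A_y = 19/3  [A is the centroid of △EDB]
   → A = (-5, 19/3)

A = (-5, 19/3)
D = (-4, 16)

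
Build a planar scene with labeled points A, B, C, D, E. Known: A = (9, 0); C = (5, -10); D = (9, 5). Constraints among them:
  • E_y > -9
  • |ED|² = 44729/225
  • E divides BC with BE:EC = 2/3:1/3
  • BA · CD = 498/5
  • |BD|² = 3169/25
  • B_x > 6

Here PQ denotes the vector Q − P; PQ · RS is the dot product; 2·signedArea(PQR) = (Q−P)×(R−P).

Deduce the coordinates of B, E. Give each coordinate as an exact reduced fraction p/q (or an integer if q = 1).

1. B_x = 33/5  [line -4·x + -15·y + -318/5 = 0 ∩ |BD|² = 3169/25]
2. B_y = -6  [line -4·x + -15·y + -318/5 = 0 ∩ |BD|² = 3169/25]
   → B = (33/5, -6)
3. E_x = 83/15  [E divides BC with BE:EC = 2/3:1/3]
4. E_y = -26/3  [E divides BC with BE:EC = 2/3:1/3]
   → E = (83/15, -26/3)

B = (33/5, -6)
E = (83/15, -26/3)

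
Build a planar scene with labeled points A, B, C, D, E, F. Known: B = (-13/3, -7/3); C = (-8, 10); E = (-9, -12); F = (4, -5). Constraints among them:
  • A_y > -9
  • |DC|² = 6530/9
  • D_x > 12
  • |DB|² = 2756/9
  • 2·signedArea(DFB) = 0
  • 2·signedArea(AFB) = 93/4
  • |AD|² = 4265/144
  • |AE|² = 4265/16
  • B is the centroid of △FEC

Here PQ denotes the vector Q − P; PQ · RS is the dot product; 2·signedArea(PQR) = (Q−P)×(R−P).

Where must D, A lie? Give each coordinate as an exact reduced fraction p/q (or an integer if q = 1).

A = (7, -35/4)
D = (37/3, -23/3)

1. D_x = 37/3  [line -8/3·x + -25/3·y + -31 = 0 ∩ |DB|² = 2756/9]
2. D_y = -23/3  [line -8/3·x + -25/3·y + -31 = 0 ∩ |DB|² = 2756/9]
   → D = (37/3, -23/3)
3. A_x = 7  [line -8/3·x + -25/3·y + -217/4 = 0 ∩ |AD|² = 4265/144]
4. A_y = -35/4  [line -8/3·x + -25/3·y + -217/4 = 0 ∩ |AD|² = 4265/144]
   → A = (7, -35/4)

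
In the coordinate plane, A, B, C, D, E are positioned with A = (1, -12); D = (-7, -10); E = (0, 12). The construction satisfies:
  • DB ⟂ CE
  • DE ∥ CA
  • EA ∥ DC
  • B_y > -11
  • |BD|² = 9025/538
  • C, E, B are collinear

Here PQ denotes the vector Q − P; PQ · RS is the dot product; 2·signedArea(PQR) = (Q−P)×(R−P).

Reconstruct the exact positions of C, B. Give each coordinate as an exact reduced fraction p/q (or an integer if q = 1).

B = (-1581/538, -5665/538)
C = (-6, -34)

1. C_x = -6  [DE ∥ CA ∩ EA ∥ DC]
2. C_y = -34  [DE ∥ CA ∩ EA ∥ DC]
   → C = (-6, -34)
3. B_x = -1581/538  [C, E, B are collinear ∩ DB ⟂ CE]
4. B_y = -5665/538  [C, E, B are collinear ∩ DB ⟂ CE]
   → B = (-1581/538, -5665/538)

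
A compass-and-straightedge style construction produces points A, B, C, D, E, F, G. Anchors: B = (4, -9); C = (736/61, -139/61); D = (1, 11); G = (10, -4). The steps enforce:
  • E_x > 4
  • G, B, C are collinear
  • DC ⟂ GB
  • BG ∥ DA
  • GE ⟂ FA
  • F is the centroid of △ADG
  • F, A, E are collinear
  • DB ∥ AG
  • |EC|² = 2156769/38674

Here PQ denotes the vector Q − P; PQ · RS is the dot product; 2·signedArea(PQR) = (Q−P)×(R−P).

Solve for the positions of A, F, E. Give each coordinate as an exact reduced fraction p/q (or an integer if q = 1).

1. A_x = 7  [DB ∥ AG ∩ BG ∥ DA]
2. A_y = 16  [DB ∥ AG ∩ BG ∥ DA]
   → A = (7, 16)
3. F_x = 6  [F is the centroid of △ADG]
4. F_y = 23/3  [F is the centroid of △ADG]
   → F = (6, 23/3)
5. E_x = 2965/634  [F, A, E are collinear ∩ GE ⟂ FA]
6. E_y = -2131/634  [F, A, E are collinear ∩ GE ⟂ FA]
   → E = (2965/634, -2131/634)

A = (7, 16)
E = (2965/634, -2131/634)
F = (6, 23/3)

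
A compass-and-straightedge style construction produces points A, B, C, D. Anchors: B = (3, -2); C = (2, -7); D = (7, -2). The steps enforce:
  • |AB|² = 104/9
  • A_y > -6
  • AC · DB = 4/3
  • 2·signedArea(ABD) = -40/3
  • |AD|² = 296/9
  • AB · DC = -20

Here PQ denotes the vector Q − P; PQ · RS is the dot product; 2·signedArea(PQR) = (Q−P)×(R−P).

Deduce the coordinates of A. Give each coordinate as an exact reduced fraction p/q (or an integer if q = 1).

1. A_x = 7/3  [AC · DB = 4/3 ∩ 2·signedArea(ABD) = -40/3]
2. A_y = -16/3  [AC · DB = 4/3 ∩ 2·signedArea(ABD) = -40/3]
   → A = (7/3, -16/3)

A = (7/3, -16/3)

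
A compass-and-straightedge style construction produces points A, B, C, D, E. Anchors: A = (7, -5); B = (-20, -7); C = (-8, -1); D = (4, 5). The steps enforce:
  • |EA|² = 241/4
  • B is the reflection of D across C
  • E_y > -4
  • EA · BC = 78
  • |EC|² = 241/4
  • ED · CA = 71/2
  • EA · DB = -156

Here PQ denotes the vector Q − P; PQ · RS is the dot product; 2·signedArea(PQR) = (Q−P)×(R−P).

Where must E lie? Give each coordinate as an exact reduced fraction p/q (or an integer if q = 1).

E = (-1/2, -3)

1. E_x = -1/2  [EA · DB = -156 ∩ ED · CA = 71/2]
2. E_y = -3  [EA · DB = -156 ∩ ED · CA = 71/2]
   → E = (-1/2, -3)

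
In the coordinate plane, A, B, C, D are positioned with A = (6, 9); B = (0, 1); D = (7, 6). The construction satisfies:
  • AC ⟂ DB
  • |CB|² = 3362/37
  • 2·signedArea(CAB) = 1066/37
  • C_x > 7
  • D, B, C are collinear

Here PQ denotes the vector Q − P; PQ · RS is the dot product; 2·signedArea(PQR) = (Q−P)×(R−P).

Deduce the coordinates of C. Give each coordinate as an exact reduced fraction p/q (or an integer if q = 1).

1. C_x = 287/37  [D, B, C are collinear ∩ AC ⟂ DB]
2. C_y = 242/37  [D, B, C are collinear ∩ AC ⟂ DB]
   → C = (287/37, 242/37)

C = (287/37, 242/37)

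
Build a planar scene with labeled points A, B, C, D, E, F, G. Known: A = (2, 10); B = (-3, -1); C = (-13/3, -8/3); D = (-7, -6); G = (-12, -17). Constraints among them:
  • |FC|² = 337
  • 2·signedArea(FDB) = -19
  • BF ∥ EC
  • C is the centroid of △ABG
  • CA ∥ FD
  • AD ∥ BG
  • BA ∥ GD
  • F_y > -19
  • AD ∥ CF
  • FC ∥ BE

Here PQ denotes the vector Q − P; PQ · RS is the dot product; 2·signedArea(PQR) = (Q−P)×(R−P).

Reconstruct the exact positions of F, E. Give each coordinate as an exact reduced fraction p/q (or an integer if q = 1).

E = (6, 15)
F = (-40/3, -56/3)

1. F_x = -40/3  [CA ∥ FD ∩ AD ∥ CF]
2. F_y = -56/3  [CA ∥ FD ∩ AD ∥ CF]
   → F = (-40/3, -56/3)
3. E_x = 6  [BF ∥ EC ∩ FC ∥ BE]
4. E_y = 15  [BF ∥ EC ∩ FC ∥ BE]
   → E = (6, 15)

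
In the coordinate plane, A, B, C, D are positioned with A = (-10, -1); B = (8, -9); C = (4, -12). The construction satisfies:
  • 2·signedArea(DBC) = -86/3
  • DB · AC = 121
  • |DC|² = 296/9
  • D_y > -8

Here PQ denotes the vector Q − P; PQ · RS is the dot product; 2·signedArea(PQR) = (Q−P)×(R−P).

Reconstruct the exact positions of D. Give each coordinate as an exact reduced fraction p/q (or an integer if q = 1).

1. D_x = 2/3  [DB · AC = 121 ∩ 2·signedArea(DBC) = -86/3]
2. D_y = -22/3  [DB · AC = 121 ∩ 2·signedArea(DBC) = -86/3]
   → D = (2/3, -22/3)

D = (2/3, -22/3)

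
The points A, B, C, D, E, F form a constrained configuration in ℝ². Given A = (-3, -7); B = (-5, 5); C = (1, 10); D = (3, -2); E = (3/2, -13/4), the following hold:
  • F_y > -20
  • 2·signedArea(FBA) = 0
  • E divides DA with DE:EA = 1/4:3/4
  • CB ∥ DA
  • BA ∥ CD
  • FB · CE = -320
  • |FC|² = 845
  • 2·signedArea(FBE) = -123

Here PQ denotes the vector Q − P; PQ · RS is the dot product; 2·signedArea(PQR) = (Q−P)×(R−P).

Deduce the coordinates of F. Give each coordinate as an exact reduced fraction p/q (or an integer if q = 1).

F = (-1, -19)

1. F_x = -1  [2·signedArea(FBA) = 0 ∩ 2·signedArea(FBE) = -123]
2. F_y = -19  [2·signedArea(FBA) = 0 ∩ 2·signedArea(FBE) = -123]
   → F = (-1, -19)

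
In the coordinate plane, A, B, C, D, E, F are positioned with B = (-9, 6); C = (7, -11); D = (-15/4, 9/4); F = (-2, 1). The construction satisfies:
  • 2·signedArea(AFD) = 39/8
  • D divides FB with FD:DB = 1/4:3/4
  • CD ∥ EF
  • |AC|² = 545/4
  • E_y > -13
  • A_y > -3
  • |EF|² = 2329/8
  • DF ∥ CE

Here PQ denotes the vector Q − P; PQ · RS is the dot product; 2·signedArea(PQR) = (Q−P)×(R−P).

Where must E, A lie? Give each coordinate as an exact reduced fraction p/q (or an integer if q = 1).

A = (-1, -5/2)
E = (35/4, -49/4)

1. E_x = 35/4  [CD ∥ EF ∩ DF ∥ CE]
2. E_y = -49/4  [CD ∥ EF ∩ DF ∥ CE]
   → E = (35/4, -49/4)
3. A_x = -1  [line -5/4·x + -7/4·y + -45/8 = 0 ∩ |AC|² = 545/4]
4. A_y = -5/2  [line -5/4·x + -7/4·y + -45/8 = 0 ∩ |AC|² = 545/4]
   → A = (-1, -5/2)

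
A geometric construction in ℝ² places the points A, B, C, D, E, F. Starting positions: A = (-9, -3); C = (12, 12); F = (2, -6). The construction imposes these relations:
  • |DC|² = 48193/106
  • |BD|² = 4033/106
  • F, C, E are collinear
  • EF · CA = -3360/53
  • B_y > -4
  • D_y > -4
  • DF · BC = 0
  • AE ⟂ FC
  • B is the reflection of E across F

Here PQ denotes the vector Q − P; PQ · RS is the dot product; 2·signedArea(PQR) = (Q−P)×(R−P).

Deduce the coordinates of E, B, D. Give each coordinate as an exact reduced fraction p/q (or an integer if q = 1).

B = (176/53, -192/53)
D = (-301/106, -351/106)
E = (36/53, -444/53)

1. E_x = 36/53  [F, C, E are collinear ∩ AE ⟂ FC]
2. E_y = -444/53  [F, C, E are collinear ∩ AE ⟂ FC]
   → E = (36/53, -444/53)
3. B_x = 176/53  [B is the reflection of E across F]
4. B_y = -192/53  [B is the reflection of E across F]
   → B = (176/53, -192/53)
5. D_x = -301/106  [line -460/53·x + -828/53·y + -4048/53 = 0 ∩ |DC|² = 48193/106]
6. D_y = -351/106  [line -460/53·x + -828/53·y + -4048/53 = 0 ∩ |DC|² = 48193/106]
   → D = (-301/106, -351/106)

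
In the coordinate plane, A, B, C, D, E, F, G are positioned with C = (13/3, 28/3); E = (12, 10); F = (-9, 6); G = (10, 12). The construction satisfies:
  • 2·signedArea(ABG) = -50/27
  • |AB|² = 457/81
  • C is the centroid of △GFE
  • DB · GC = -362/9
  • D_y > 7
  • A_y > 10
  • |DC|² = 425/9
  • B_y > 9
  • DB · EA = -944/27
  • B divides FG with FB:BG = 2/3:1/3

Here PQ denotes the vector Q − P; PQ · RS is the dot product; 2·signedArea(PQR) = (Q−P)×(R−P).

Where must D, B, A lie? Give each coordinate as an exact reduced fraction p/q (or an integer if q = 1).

1. B_x = 11/3  [B divides FG with FB:BG = 2/3:1/3]
2. B_y = 10  [B divides FG with FB:BG = 2/3:1/3]
   → B = (11/3, 10)
3. A_x = 6  [line -2·x + 19/3·y + -1462/27 = 0 ∩ |AB|² = 457/81]
4. A_y = 94/9  [line -2·x + 19/3·y + -1462/27 = 0 ∩ |AB|² = 457/81]
   → A = (6, 94/9)
5. D_x = -7/3  [DB · EA = -944/27 ∩ DB · GC = -362/9]
6. D_y = 23/3  [DB · EA = -944/27 ∩ DB · GC = -362/9]
   → D = (-7/3, 23/3)

A = (6, 94/9)
B = (11/3, 10)
D = (-7/3, 23/3)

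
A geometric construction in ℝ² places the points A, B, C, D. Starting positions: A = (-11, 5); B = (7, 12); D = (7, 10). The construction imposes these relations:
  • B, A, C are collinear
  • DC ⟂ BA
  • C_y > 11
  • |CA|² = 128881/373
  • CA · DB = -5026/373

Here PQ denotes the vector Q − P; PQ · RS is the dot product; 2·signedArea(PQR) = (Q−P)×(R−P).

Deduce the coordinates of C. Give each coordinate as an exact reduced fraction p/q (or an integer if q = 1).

C = (2359/373, 4378/373)

1. C_x = 2359/373  [B, A, C are collinear ∩ DC ⟂ BA]
2. C_y = 4378/373  [B, A, C are collinear ∩ DC ⟂ BA]
   → C = (2359/373, 4378/373)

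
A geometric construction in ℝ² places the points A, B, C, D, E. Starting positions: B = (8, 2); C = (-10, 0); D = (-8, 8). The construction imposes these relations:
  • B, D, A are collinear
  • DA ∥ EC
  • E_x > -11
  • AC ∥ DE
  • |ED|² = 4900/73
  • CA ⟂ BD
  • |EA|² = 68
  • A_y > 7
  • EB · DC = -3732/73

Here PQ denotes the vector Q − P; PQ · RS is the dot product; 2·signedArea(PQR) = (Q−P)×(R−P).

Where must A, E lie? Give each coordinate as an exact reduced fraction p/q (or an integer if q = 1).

1. A_x = -520/73  [B, D, A are collinear ∩ CA ⟂ BD]
2. A_y = 560/73  [B, D, A are collinear ∩ CA ⟂ BD]
   → A = (-520/73, 560/73)
3. E_x = -794/73  [DA ∥ EC ∩ AC ∥ DE]
4. E_y = 24/73  [DA ∥ EC ∩ AC ∥ DE]
   → E = (-794/73, 24/73)

A = (-520/73, 560/73)
E = (-794/73, 24/73)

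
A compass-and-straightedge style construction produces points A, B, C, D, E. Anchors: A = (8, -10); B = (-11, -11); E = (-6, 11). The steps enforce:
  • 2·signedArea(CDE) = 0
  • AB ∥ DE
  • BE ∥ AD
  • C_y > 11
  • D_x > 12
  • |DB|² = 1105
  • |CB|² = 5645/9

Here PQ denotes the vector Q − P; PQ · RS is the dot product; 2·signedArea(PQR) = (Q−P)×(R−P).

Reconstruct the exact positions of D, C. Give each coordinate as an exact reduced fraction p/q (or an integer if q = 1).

1. D_x = 13  [AB ∥ DE ∩ BE ∥ AD]
2. D_y = 12  [AB ∥ DE ∩ BE ∥ AD]
   → D = (13, 12)
3. C_x = 1/3  [line 1·x + -19·y + 215 = 0 ∩ |CB|² = 5645/9]
4. C_y = 34/3  [line 1·x + -19·y + 215 = 0 ∩ |CB|² = 5645/9]
   → C = (1/3, 34/3)

C = (1/3, 34/3)
D = (13, 12)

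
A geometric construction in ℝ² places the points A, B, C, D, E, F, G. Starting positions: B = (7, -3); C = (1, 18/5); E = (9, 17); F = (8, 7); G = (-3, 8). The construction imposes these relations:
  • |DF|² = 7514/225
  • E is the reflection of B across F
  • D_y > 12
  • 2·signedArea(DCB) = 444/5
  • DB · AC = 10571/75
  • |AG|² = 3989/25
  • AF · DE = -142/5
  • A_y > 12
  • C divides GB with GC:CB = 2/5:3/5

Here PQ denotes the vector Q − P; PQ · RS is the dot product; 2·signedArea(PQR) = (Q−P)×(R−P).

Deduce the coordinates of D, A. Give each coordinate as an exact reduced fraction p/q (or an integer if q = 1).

1. D_x = 19/3  [line 33/5·x + 6·y + -117 = 0 ∩ |DF|² = 7514/225]
2. D_y = 188/15  [line 33/5·x + 6·y + -117 = 0 ∩ |DF|² = 7514/225]
   → D = (19/3, 188/15)
3. A_x = 43/5  [AF · DE = -142/5 ∩ DB · AC = 10571/75]
4. A_y = 13  [AF · DE = -142/5 ∩ DB · AC = 10571/75]
   → A = (43/5, 13)

A = (43/5, 13)
D = (19/3, 188/15)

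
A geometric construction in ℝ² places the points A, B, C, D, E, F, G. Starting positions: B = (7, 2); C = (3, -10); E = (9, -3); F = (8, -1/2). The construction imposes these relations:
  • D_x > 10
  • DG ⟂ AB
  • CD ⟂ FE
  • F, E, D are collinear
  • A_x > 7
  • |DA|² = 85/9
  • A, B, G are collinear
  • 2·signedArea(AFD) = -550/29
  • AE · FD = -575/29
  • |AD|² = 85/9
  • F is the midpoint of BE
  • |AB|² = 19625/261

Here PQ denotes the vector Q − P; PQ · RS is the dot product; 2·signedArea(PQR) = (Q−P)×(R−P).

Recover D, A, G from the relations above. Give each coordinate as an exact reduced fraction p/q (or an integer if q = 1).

A = (655/87, -193/29)
D = (307/29, -202/29)
G = (4302011/569125, -4069498/569125)

1. D_x = 307/29  [F, E, D are collinear ∩ CD ⟂ FE]
2. D_y = -202/29  [F, E, D are collinear ∩ CD ⟂ FE]
   → D = (307/29, -202/29)
3. A_x = 655/87  [2·signedArea(AFD) = -550/29 ∩ AE · FD = -575/29]
4. A_y = -193/29  [2·signedArea(AFD) = -550/29 ∩ AE · FD = -575/29]
   → A = (655/87, -193/29)
5. G_x = 4302011/569125  [A, B, G are collinear ∩ DG ⟂ AB]
6. G_y = -4069498/569125  [A, B, G are collinear ∩ DG ⟂ AB]
   → G = (4302011/569125, -4069498/569125)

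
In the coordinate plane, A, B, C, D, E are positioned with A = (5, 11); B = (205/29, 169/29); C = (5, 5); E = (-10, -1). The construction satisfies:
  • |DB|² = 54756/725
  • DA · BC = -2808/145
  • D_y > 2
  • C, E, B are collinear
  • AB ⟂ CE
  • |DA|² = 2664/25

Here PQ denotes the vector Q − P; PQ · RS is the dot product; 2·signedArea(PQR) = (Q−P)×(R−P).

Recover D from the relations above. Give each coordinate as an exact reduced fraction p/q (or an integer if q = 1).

D = (-1, 13/5)

1. D_x = -1  [line 60/29·x + 24/29·y + -12/145 = 0 ∩ |DB|² = 54756/725]
2. D_y = 13/5  [line 60/29·x + 24/29·y + -12/145 = 0 ∩ |DB|² = 54756/725]
   → D = (-1, 13/5)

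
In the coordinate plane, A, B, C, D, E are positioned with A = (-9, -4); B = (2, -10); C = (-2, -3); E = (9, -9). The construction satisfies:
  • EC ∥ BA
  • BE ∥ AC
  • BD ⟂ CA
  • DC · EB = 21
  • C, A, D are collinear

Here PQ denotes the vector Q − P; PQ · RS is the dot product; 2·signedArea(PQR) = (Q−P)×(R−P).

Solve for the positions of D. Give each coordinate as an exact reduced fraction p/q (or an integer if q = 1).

1. D_x = 47/50  [C, A, D are collinear ∩ BD ⟂ CA]
2. D_y = -129/50  [C, A, D are collinear ∩ BD ⟂ CA]
   → D = (47/50, -129/50)

D = (47/50, -129/50)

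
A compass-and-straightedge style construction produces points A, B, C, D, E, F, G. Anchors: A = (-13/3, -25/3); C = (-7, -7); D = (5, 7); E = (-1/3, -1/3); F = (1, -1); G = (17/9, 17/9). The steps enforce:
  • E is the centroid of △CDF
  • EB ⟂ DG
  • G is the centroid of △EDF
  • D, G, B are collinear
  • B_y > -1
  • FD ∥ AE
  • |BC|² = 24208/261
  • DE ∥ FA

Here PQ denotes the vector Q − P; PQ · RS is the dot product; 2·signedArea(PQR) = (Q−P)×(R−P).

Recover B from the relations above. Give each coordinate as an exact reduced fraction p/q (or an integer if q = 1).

B = (131/435, -313/435)

1. B_x = 131/435  [D, G, B are collinear ∩ EB ⟂ DG]
2. B_y = -313/435  [D, G, B are collinear ∩ EB ⟂ DG]
   → B = (131/435, -313/435)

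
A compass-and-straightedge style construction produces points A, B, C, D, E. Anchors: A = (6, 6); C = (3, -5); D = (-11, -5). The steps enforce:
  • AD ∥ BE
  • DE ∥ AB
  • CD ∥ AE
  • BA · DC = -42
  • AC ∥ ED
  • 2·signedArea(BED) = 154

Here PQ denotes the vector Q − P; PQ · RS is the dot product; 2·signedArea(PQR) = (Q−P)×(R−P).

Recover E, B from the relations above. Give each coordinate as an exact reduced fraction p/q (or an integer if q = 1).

1. E_x = -8  [AC ∥ ED ∩ CD ∥ AE]
2. E_y = 6  [AC ∥ ED ∩ CD ∥ AE]
   → E = (-8, 6)
3. B_x = 9  [AD ∥ BE ∩ DE ∥ AB]
4. B_y = 17  [AD ∥ BE ∩ DE ∥ AB]
   → B = (9, 17)

B = (9, 17)
E = (-8, 6)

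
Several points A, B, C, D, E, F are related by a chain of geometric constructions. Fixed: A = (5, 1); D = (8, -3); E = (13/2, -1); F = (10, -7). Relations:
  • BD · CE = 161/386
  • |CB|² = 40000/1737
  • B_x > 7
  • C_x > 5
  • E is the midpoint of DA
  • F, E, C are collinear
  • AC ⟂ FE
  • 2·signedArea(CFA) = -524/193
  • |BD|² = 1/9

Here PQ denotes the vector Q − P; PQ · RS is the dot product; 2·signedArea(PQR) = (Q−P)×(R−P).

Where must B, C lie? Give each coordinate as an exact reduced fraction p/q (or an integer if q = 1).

1. C_x = 1013/193  [F, E, C are collinear ∩ AC ⟂ FE]
2. C_y = 221/193  [F, E, C are collinear ∩ AC ⟂ FE]
   → C = (1013/193, 221/193)
3. B_x = 23/3  [line -483/386·x + 414/193·y + 6187/386 = 0 ∩ |CB|² = 40000/1737]
4. B_y = -3  [line -483/386·x + 414/193·y + 6187/386 = 0 ∩ |CB|² = 40000/1737]
   → B = (23/3, -3)

B = (23/3, -3)
C = (1013/193, 221/193)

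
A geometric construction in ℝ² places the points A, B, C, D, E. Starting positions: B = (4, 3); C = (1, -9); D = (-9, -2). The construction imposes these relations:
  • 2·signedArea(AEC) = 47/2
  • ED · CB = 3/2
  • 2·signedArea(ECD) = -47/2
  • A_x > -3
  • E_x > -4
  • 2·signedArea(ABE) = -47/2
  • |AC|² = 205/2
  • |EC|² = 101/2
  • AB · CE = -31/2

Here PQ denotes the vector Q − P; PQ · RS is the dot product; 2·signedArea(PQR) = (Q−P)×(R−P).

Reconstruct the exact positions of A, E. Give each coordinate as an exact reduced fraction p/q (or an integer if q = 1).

1. E_x = -7/2  [2·signedArea(ECD) = -47/2 ∩ ED · CB = 3/2]
2. E_y = -7/2  [2·signedArea(ECD) = -47/2 ∩ ED · CB = 3/2]
   → E = (-7/2, -7/2)
3. A_x = -5/2  [2·signedArea(ABE) = -47/2 ∩ AB · CE = -31/2]
4. A_y = 1/2  [2·signedArea(ABE) = -47/2 ∩ AB · CE = -31/2]
   → A = (-5/2, 1/2)

A = (-5/2, 1/2)
E = (-7/2, -7/2)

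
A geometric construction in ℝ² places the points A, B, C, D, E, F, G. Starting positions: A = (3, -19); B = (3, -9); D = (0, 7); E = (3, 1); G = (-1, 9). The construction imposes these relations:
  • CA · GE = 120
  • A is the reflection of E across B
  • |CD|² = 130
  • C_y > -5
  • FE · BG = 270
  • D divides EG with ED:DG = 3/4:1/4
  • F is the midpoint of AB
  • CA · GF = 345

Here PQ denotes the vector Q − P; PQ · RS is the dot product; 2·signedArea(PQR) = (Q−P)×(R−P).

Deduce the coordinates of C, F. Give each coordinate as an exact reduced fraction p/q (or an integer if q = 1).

C = (3, -4)
F = (3, -14)

1. F_x = 3  [F is the midpoint of AB]
2. F_y = -14  [F is the midpoint of AB]
   → F = (3, -14)
3. C_x = 3  [CA · GF = 345 ∩ CA · GE = 120]
4. C_y = -4  [CA · GF = 345 ∩ CA · GE = 120]
   → C = (3, -4)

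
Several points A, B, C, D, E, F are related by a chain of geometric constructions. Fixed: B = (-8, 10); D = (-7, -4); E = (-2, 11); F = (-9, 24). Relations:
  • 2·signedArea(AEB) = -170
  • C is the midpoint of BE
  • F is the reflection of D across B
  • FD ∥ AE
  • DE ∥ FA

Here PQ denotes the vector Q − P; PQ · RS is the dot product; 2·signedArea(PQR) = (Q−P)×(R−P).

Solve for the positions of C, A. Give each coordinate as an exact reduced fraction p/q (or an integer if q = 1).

1. C_x = -5  [C is the midpoint of BE]
2. C_y = 21/2  [C is the midpoint of BE]
   → C = (-5, 21/2)
3. A_x = -4  [FD ∥ AE ∩ DE ∥ FA]
4. A_y = 39  [FD ∥ AE ∩ DE ∥ FA]
   → A = (-4, 39)

A = (-4, 39)
C = (-5, 21/2)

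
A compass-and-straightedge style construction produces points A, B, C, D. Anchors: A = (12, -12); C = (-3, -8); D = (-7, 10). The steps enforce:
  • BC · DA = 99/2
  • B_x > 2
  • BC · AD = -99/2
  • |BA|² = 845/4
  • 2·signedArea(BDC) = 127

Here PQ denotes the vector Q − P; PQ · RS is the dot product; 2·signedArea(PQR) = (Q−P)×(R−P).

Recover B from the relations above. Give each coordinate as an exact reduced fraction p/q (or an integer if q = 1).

B = (5/2, -1)

1. B_x = 5/2  [2·signedArea(BDC) = 127 ∩ BC · DA = 99/2]
2. B_y = -1  [2·signedArea(BDC) = 127 ∩ BC · DA = 99/2]
   → B = (5/2, -1)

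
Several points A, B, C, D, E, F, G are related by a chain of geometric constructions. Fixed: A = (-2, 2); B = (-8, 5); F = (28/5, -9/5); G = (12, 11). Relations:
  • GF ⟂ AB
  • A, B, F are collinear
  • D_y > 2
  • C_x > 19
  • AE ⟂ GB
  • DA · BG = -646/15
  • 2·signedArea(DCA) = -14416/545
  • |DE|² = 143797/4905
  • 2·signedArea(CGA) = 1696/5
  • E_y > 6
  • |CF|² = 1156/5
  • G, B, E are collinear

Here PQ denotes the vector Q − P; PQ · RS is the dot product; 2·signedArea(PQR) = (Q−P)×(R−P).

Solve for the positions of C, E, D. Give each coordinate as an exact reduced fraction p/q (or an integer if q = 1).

1. C_x = 96/5  [line 9·x + -14·y + -1466/5 = 0 ∩ |CF|² = 1156/5]
2. C_y = -43/5  [line 9·x + -14·y + -1466/5 = 0 ∩ |CF|² = 1156/5]
   → C = (96/5, -43/5)
3. E_x = -362/109  [G, B, E are collinear ∩ AE ⟂ GB]
4. E_y = 698/109  [G, B, E are collinear ∩ AE ⟂ GB]
   → E = (-362/109, 698/109)
5. D_x = 152/1635  [DA · BG = -646/15 ∩ 2·signedArea(DCA) = -14416/545]
6. D_y = 3599/1635  [DA · BG = -646/15 ∩ 2·signedArea(DCA) = -14416/545]
   → D = (152/1635, 3599/1635)

C = (96/5, -43/5)
D = (152/1635, 3599/1635)
E = (-362/109, 698/109)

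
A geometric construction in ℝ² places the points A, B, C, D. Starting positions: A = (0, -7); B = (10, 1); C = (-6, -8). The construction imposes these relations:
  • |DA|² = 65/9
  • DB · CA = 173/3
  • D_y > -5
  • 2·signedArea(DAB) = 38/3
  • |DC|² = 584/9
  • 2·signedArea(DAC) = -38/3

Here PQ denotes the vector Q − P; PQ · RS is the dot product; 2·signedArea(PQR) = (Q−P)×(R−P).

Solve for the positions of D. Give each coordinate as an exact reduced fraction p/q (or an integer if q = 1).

D = (4/3, -14/3)

1. D_x = 4/3  [2·signedArea(DAB) = 38/3 ∩ DB · CA = 173/3]
2. D_y = -14/3  [2·signedArea(DAB) = 38/3 ∩ DB · CA = 173/3]
   → D = (4/3, -14/3)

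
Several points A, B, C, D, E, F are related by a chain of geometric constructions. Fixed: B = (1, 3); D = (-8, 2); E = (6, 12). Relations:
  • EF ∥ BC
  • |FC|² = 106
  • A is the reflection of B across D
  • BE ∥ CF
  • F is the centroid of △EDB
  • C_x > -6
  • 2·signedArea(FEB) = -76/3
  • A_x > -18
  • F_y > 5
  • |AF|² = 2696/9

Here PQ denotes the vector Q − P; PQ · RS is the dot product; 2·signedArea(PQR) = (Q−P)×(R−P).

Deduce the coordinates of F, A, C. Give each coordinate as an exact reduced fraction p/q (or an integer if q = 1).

A = (-17, 1)
C = (-16/3, -10/3)
F = (-1/3, 17/3)

1. F_x = -1/3  [F is the centroid of △EDB]
2. F_y = 17/3  [F is the centroid of △EDB]
   → F = (-1/3, 17/3)
3. A_x = -17  [A is the reflection of B across D]
4. A_y = 1  [A is the reflection of B across D]
   → A = (-17, 1)
5. C_x = -16/3  [BE ∥ CF ∩ EF ∥ BC]
6. C_y = -10/3  [BE ∥ CF ∩ EF ∥ BC]
   → C = (-16/3, -10/3)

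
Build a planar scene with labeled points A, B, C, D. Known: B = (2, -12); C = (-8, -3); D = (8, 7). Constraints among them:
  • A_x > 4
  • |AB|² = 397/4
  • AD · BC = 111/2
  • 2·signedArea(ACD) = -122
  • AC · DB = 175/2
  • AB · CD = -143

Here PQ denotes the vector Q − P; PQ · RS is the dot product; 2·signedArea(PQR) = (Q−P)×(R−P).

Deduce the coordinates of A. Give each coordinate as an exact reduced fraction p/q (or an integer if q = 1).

1. A_x = 5  [AD · BC = 111/2 ∩ AB · CD = -143]
2. A_y = -5/2  [AD · BC = 111/2 ∩ AB · CD = -143]
   → A = (5, -5/2)

A = (5, -5/2)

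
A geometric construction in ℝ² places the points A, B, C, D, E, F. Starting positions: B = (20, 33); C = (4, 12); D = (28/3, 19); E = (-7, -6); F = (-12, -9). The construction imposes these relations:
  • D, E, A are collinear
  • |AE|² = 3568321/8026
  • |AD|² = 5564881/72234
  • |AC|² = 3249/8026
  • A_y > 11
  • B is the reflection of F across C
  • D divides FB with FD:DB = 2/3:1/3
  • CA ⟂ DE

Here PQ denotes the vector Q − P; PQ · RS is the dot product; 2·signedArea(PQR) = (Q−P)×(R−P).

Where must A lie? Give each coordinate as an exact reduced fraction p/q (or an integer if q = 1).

1. A_x = 36379/8026  [D, E, A are collinear ∩ CA ⟂ DE]
2. A_y = 93519/8026  [D, E, A are collinear ∩ CA ⟂ DE]
   → A = (36379/8026, 93519/8026)

A = (36379/8026, 93519/8026)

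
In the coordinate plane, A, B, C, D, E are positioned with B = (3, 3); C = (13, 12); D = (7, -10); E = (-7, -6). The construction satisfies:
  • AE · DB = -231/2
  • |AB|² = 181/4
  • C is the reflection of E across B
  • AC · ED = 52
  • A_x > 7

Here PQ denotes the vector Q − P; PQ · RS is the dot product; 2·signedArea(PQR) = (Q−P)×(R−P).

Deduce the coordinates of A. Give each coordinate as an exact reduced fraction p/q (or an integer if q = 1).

A = (8, 15/2)

1. A_x = 8  [AE · DB = -231/2 ∩ AC · ED = 52]
2. A_y = 15/2  [AE · DB = -231/2 ∩ AC · ED = 52]
   → A = (8, 15/2)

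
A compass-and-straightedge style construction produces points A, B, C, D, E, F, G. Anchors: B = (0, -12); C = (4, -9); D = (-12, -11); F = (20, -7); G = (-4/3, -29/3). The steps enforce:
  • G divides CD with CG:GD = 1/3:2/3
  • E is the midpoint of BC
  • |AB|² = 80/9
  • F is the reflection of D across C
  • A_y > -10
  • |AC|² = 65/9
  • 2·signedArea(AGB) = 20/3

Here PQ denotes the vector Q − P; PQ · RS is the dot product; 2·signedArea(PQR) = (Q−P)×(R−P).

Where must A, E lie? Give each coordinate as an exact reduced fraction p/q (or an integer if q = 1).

A = (4/3, -28/3)
E = (2, -21/2)

1. A_x = 4/3  [line 7/3·x + 4/3·y + 28/3 = 0 ∩ |AB|² = 80/9]
2. A_y = -28/3  [line 7/3·x + 4/3·y + 28/3 = 0 ∩ |AB|² = 80/9]
   → A = (4/3, -28/3)
3. E_x = 2  [E is the midpoint of BC]
4. E_y = -21/2  [E is the midpoint of BC]
   → E = (2, -21/2)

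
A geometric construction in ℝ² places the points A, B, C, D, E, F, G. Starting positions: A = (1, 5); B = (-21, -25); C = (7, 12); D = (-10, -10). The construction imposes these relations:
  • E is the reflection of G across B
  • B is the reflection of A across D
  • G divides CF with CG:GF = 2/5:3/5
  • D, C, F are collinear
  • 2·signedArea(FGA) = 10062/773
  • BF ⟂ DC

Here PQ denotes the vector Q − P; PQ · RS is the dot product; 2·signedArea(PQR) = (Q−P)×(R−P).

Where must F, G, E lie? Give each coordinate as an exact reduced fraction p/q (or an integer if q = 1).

E = (-29105/773, -36574/773)
F = (-16519/773, -19104/773)
G = (-3361/773, -2076/773)

1. F_x = -16519/773  [D, C, F are collinear ∩ BF ⟂ DC]
2. F_y = -19104/773  [D, C, F are collinear ∩ BF ⟂ DC]
   → F = (-16519/773, -19104/773)
3. G_x = -3361/773  [G divides CF with CG:GF = 2/5:3/5]
4. G_y = -2076/773  [G divides CF with CG:GF = 2/5:3/5]
   → G = (-3361/773, -2076/773)
5. E_x = -29105/773  [E is the reflection of G across B]
6. E_y = -36574/773  [E is the reflection of G across B]
   → E = (-29105/773, -36574/773)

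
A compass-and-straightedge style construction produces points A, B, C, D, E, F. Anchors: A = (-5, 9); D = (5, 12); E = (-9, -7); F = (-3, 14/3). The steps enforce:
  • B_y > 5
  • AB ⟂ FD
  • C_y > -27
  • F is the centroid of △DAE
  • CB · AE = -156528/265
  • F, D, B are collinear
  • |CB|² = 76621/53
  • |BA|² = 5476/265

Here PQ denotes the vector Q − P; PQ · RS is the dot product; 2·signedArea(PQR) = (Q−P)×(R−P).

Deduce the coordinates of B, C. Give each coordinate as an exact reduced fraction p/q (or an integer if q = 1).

1. B_x = -511/265  [F, D, B are collinear ∩ AB ⟂ FD]
2. B_y = 1497/265  [F, D, B are collinear ∩ AB ⟂ FD]
   → B = (-511/265, 1497/265)
3. C_x = -23  [line 4·x + 16·y + 508 = 0 ∩ |CB|² = 76621/53]
4. C_y = -26  [line 4·x + 16·y + 508 = 0 ∩ |CB|² = 76621/53]
   → C = (-23, -26)

B = (-511/265, 1497/265)
C = (-23, -26)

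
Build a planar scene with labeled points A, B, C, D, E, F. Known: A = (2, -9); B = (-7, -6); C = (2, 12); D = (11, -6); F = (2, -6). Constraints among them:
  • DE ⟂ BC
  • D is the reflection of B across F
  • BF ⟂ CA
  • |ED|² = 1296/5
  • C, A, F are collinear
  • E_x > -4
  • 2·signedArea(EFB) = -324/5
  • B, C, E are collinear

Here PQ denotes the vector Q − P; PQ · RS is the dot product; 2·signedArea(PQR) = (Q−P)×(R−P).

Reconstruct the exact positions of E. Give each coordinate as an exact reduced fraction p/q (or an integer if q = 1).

E = (-17/5, 6/5)

1. E_x = -17/5  [B, C, E are collinear ∩ DE ⟂ BC]
2. E_y = 6/5  [B, C, E are collinear ∩ DE ⟂ BC]
   → E = (-17/5, 6/5)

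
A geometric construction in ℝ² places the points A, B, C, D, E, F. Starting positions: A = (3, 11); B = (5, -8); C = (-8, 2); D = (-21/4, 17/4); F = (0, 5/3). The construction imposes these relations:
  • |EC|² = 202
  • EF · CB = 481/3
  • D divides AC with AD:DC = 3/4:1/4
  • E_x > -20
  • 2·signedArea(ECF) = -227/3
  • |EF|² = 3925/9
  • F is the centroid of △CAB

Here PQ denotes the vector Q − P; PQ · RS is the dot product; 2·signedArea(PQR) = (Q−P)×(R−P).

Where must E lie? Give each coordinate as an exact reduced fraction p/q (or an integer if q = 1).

1. E_x = -19  [2·signedArea(ECF) = -227/3 ∩ EF · CB = 481/3]
2. E_y = -7  [2·signedArea(ECF) = -227/3 ∩ EF · CB = 481/3]
   → E = (-19, -7)

E = (-19, -7)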